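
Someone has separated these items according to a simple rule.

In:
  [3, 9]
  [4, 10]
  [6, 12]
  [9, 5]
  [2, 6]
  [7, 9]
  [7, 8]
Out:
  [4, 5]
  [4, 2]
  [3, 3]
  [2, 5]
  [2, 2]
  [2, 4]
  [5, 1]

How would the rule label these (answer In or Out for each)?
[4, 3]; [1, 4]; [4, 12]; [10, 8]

A rule that fits every label: max ≥ 6 — true of each 'In' example, false of each 'Out' one.
[4, 3]: Out (max 4). [1, 4]: Out (max 4). [4, 12]: In (max 12). [10, 8]: In (max 10).

Out, Out, In, In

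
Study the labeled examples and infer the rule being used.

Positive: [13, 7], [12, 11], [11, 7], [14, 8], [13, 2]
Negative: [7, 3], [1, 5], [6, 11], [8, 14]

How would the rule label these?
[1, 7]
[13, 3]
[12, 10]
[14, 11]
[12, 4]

Negative, Positive, Positive, Positive, Positive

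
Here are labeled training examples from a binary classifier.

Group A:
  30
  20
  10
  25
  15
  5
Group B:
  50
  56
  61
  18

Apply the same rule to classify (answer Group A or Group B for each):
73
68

Group B, Group B

A rule that fits every label: multiple of 5 AND at most 30 — true of each 'Group A' example, false of each 'Group B' one.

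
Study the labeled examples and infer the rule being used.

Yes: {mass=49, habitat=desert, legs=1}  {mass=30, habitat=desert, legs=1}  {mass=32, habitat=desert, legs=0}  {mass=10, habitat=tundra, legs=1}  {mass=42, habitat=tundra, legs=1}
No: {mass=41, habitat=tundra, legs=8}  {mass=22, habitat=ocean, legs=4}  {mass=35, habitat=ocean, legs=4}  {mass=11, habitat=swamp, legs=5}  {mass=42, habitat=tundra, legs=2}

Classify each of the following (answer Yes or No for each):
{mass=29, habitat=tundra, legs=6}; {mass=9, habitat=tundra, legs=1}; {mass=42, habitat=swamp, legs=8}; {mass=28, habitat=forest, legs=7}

The rule appears to be: legs ≤ 1.
{mass=29, habitat=tundra, legs=6}: legs = 6 — doesn't qualify, so No. {mass=9, habitat=tundra, legs=1}: legs = 1 — matches, so Yes. {mass=42, habitat=swamp, legs=8}: legs = 8 — doesn't qualify, so No. {mass=28, habitat=forest, legs=7}: legs = 7 — doesn't qualify, so No.

No, Yes, No, No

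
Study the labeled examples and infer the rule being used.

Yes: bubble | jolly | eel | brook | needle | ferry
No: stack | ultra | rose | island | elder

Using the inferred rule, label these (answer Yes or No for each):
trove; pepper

No, Yes

Rule: has a double letter. This holds for each 'Yes' example and fails for each 'No' one.
trove: no doubled letter, doesn't match → No. pepper: 'pp' doubled, fits → Yes.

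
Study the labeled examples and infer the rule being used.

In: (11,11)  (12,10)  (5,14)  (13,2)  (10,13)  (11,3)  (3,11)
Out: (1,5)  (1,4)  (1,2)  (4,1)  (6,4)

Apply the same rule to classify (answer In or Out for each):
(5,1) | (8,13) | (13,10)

Out, In, In

The rule appears to be: sum ≥ 14.
(5,1): Out (5+1 = 6).
(8,13): In (8+13 = 21).
(13,10): In (13+10 = 23).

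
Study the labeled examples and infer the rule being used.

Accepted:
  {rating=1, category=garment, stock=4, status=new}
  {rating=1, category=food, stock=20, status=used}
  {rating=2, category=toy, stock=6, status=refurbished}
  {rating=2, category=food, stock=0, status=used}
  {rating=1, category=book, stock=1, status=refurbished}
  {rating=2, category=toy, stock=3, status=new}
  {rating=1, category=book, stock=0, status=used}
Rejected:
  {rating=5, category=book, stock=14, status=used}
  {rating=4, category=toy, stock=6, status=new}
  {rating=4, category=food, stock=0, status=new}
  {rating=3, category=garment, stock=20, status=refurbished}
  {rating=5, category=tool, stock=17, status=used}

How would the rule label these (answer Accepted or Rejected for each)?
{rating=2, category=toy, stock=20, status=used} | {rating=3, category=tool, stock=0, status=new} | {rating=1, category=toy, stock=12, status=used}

'Accepted' ⟺ rating ≤ 2.
{rating=2, category=toy, stock=20, status=used}: rating = 2, passes → Accepted.
{rating=3, category=tool, stock=0, status=new}: rating = 3, lacks this property → Rejected.
{rating=1, category=toy, stock=12, status=used}: rating = 1, passes → Accepted.

Accepted, Rejected, Accepted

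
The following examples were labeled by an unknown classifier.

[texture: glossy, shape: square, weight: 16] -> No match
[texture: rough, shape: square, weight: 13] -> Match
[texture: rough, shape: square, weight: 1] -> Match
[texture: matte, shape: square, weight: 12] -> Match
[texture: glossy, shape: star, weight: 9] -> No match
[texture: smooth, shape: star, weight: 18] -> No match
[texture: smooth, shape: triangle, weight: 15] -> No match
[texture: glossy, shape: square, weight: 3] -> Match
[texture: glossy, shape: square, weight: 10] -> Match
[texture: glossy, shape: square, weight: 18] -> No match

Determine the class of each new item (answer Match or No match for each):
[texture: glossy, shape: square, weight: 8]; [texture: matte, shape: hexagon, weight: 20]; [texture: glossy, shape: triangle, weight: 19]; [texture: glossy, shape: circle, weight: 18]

Match, No match, No match, No match

The rule appears to be: shape is square AND weight ≤ 13.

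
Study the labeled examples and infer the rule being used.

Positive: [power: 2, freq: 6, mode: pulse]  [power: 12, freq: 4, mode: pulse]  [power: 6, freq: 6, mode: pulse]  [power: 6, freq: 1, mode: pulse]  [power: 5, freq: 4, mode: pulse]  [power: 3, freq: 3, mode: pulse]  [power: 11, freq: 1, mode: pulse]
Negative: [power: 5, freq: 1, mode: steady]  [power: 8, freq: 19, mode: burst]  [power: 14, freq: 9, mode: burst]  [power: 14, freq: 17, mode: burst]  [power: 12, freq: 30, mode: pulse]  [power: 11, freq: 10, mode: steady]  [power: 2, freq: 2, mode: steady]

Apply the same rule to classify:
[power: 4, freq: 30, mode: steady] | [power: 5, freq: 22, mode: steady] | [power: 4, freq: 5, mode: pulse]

Negative, Negative, Positive

The rule appears to be: mode is pulse AND freq ≤ 6.
[power: 4, freq: 30, mode: steady]: Negative (mode is steady, freq = 30). [power: 5, freq: 22, mode: steady]: Negative (mode is steady, freq = 22). [power: 4, freq: 5, mode: pulse]: Positive (mode is pulse, freq = 5).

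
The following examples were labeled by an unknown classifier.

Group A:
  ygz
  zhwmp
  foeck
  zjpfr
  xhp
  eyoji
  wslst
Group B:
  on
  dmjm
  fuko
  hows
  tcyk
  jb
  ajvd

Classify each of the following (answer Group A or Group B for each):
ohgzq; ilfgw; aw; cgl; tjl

Comparing the two groups points to one rule — odd length.
ohgzq: Group A (length 5).
ilfgw: Group A (length 5).
aw: Group B (length 2).
cgl: Group A (length 3).
tjl: Group A (length 3).

Group A, Group A, Group B, Group A, Group A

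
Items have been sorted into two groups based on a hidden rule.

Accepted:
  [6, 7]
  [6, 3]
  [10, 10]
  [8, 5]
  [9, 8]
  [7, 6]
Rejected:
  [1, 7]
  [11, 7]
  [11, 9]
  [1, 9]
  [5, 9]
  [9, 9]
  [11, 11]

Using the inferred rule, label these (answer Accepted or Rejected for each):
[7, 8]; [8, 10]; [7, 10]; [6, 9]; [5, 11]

Looking at the examples, the only property every 'Accepted' case has and every 'Rejected' case lacks is: product is even.

Accepted, Accepted, Accepted, Accepted, Rejected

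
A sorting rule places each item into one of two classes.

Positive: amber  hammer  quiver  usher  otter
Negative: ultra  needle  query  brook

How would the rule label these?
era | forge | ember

All 'Positive' examples share one property — ends with 'r' — and every 'Negative' example lacks it.
era: Negative (ends with 'a'). forge: Negative (ends with 'e'). ember: Positive (ends with 'r').

Negative, Negative, Positive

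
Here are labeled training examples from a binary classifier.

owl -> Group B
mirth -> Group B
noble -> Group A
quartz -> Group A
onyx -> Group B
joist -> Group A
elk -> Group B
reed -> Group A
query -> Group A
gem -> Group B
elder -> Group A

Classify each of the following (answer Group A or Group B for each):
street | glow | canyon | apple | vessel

The classifier is using: has ≥ 2 vowels.
Group A: street, since 2 vowels. Group B: glow, since 1 vowel. Group A: canyon, since 2 vowels. Group A: apple, since 2 vowels. Group A: vessel, since 2 vowels.

Group A, Group B, Group A, Group A, Group A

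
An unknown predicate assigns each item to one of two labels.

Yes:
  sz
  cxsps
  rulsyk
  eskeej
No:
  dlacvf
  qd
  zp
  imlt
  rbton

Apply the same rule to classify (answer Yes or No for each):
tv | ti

The distinguishing property — contains 's' — holds for all the 'Yes' cases and none of the 'No' cases.
No: tv, since no 's'.
No: ti, since no 's'.

No, No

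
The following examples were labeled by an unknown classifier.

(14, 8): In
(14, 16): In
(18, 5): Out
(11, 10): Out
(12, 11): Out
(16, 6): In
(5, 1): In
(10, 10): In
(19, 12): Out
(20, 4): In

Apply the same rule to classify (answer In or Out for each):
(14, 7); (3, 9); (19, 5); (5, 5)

Out, In, In, In

'In' ⟺ sum is even.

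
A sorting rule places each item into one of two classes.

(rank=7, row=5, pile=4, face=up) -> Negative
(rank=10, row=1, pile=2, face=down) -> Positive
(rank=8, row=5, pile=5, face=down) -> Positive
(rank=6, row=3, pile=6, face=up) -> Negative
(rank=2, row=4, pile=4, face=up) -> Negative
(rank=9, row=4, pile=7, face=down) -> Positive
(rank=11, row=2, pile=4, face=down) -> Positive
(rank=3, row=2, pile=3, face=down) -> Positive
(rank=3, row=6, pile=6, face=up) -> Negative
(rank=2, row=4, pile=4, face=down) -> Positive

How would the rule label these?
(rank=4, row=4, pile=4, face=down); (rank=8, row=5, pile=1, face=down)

The rule appears to be: face is down.

Positive, Positive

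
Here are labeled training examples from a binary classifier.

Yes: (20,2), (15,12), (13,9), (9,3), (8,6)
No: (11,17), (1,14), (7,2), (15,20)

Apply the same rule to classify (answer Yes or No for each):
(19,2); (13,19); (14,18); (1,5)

Yes, No, No, No

All 'Yes' examples share one property — first > second AND sum ≥ 12 — and every 'No' example lacks it.
(19,2): Yes (19 > 2, 19+2 = 21). (13,19): No (13 < 19, 13+19 = 32). (14,18): No (14 < 18, 14+18 = 32). (1,5): No (1 < 5, 1+5 = 6).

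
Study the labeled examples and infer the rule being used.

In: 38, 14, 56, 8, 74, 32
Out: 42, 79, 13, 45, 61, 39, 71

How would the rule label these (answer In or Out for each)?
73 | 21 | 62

Out, Out, In

Checking candidate rules against both groups, what survives is: ≡ 2 (mod 6).
73 — 73 mod 6 = 1, hence Out. 21 — 21 mod 6 = 3, hence Out. 62 — 62 mod 6 = 2, hence In.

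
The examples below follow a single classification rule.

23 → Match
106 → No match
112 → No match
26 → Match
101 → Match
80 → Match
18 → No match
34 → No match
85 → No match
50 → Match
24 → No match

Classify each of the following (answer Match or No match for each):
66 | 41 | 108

Comparing the two groups points to one rule — ≡ 2 (mod 3).
66 → 66 mod 3 = 0 → No match.
41 → 41 mod 3 = 2 → Match.
108 → 108 mod 3 = 0 → No match.

No match, Match, No match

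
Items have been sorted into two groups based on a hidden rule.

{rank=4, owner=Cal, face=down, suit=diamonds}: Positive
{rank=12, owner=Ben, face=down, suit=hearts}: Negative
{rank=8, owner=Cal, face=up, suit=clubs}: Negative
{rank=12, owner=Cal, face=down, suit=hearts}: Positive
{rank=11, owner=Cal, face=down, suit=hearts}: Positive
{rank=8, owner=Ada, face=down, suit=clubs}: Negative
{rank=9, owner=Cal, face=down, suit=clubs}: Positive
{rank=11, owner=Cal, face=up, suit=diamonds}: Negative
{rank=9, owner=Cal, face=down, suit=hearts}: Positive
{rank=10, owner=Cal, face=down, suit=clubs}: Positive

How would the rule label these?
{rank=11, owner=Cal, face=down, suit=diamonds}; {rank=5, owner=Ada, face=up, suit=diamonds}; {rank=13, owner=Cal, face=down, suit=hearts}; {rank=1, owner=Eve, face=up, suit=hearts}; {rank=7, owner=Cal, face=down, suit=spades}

Positive, Negative, Positive, Negative, Positive

The pattern is that an item is 'Positive' exactly when: face is down AND owner is Cal.
{rank=11, owner=Cal, face=down, suit=diamonds}: face is down, owner is Cal, has this property → Positive. {rank=5, owner=Ada, face=up, suit=diamonds}: face is up, owner is Ada, lacks this property → Negative. {rank=13, owner=Cal, face=down, suit=hearts}: face is down, owner is Cal, has this property → Positive. {rank=1, owner=Eve, face=up, suit=hearts}: face is up, owner is Eve, lacks this property → Negative. {rank=7, owner=Cal, face=down, suit=spades}: face is down, owner is Cal, has this property → Positive.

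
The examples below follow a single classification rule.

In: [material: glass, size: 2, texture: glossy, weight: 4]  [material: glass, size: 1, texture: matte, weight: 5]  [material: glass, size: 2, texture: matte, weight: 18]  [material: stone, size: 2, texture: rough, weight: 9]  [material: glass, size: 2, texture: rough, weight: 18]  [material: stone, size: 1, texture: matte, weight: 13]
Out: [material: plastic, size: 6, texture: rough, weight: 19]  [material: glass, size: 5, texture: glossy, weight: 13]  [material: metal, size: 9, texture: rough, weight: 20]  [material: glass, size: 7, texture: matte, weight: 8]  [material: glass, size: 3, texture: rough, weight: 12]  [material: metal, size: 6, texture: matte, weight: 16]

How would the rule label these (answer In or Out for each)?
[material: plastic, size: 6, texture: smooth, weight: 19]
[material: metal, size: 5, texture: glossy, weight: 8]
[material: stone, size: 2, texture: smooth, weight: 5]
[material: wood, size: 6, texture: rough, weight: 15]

Out, Out, In, Out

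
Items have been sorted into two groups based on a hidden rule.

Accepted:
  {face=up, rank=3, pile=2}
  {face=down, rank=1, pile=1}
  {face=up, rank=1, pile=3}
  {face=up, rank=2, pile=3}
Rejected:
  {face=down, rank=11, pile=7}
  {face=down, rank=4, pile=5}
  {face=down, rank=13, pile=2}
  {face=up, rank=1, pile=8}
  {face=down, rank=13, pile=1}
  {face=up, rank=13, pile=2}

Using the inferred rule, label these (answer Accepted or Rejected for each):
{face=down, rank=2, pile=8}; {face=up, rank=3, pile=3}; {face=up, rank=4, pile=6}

Rule: pile ≤ 3 AND rank ≤ 3. This holds for each 'Accepted' example and fails for each 'Rejected' one.
{face=down, rank=2, pile=8} — pile = 8, rank = 2, hence Rejected.
{face=up, rank=3, pile=3} — pile = 3, rank = 3, hence Accepted.
{face=up, rank=4, pile=6} — pile = 6, rank = 4, hence Rejected.

Rejected, Accepted, Rejected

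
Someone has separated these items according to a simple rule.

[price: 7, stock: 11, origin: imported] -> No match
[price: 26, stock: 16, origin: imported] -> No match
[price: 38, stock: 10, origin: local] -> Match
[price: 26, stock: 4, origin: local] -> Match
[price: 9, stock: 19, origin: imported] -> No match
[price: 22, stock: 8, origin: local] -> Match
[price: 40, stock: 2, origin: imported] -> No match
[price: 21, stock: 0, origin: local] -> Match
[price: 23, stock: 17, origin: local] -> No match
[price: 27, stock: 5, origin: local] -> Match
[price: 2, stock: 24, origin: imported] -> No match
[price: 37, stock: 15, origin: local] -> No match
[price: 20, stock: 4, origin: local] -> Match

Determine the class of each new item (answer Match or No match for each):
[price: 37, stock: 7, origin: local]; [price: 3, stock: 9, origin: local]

Match, Match

The distinguishing property — origin is local AND stock ≤ 10 — holds for all the 'Match' cases and none of the 'No match' cases.
Match: [price: 37, stock: 7, origin: local], since origin is local, stock = 7. Match: [price: 3, stock: 9, origin: local], since origin is local, stock = 9.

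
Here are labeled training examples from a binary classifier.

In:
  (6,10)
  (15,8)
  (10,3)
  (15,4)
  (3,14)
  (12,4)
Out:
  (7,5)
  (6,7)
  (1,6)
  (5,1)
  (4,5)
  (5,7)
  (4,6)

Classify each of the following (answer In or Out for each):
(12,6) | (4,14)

The pattern is that an item is 'In' exactly when: max ≥ 8.
(12,6) → max 12 → In.
(4,14) → max 14 → In.

In, In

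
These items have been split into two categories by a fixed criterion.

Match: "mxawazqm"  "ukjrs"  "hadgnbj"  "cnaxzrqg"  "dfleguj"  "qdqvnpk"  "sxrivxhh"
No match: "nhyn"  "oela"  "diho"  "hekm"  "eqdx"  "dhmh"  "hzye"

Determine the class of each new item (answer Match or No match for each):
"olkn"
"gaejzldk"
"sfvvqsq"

A rule that fits every label: length ≥ 5 — true of each 'Match' example, false of each 'No match' one.

No match, Match, Match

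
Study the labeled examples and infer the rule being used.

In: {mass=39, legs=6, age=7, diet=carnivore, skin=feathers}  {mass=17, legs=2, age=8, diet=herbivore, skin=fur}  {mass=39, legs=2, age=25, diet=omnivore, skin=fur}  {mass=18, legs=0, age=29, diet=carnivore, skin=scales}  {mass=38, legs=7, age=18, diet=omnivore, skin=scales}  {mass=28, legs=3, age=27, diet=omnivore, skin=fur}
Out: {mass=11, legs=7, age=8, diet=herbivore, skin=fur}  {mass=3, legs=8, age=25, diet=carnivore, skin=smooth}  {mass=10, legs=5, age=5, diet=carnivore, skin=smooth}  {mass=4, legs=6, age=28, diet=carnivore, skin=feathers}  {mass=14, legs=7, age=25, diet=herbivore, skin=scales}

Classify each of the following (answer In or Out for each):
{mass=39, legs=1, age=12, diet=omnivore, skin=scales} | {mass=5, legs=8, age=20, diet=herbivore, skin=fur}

In, Out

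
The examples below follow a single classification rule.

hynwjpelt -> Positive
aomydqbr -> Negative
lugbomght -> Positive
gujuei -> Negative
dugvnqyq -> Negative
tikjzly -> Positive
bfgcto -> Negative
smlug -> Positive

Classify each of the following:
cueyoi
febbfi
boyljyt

Negative, Negative, Positive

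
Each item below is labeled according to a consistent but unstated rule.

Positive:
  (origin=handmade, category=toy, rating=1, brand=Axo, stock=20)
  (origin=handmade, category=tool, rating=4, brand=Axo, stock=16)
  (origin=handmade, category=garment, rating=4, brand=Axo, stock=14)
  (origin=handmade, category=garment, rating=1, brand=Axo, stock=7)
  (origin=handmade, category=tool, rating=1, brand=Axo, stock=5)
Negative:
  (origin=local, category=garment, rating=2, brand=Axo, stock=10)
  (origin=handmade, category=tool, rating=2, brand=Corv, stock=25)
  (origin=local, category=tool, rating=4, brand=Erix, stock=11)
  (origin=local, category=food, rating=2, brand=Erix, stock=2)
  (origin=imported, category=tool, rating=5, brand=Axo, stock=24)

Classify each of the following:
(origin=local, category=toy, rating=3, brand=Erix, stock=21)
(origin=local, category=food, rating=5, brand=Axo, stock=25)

The pattern is that an item is 'Positive' exactly when: brand is Axo AND origin is handmade.
Negative: (origin=local, category=toy, rating=3, brand=Erix, stock=21), since brand is Erix, origin is local.
Negative: (origin=local, category=food, rating=5, brand=Axo, stock=25), since brand is Axo, origin is local.

Negative, Negative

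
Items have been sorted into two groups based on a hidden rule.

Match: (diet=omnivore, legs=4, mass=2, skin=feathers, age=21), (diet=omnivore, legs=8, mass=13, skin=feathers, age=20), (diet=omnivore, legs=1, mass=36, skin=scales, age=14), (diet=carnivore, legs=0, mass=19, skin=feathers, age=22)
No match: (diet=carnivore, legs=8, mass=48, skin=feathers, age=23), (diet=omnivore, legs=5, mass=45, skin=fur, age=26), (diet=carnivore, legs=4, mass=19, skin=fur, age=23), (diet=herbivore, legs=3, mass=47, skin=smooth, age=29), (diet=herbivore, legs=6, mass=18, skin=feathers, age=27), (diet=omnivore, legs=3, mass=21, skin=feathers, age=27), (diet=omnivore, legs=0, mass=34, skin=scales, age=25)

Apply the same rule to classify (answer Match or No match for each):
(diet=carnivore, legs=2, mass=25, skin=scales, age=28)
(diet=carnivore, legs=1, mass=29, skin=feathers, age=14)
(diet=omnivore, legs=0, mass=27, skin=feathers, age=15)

The simplest hypothesis consistent with all the labels is: age ≤ 22.

No match, Match, Match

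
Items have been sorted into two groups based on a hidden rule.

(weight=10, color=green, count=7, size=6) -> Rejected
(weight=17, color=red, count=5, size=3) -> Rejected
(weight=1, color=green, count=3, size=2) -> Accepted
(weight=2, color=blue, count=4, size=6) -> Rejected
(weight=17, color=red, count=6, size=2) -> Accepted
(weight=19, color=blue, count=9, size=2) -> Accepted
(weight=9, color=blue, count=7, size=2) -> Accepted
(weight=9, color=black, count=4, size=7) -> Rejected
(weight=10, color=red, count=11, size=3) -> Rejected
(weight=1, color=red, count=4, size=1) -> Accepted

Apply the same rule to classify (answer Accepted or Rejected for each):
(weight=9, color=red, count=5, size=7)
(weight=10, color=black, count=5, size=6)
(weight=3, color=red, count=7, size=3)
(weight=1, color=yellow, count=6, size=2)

Rejected, Rejected, Rejected, Accepted

Every 'Accepted' example satisfies: size ≤ 2. None of the 'Rejected' examples do.
(weight=9, color=red, count=5, size=7) — size = 7, hence Rejected.
(weight=10, color=black, count=5, size=6) — size = 6, hence Rejected.
(weight=3, color=red, count=7, size=3) — size = 3, hence Rejected.
(weight=1, color=yellow, count=6, size=2) — size = 2, hence Accepted.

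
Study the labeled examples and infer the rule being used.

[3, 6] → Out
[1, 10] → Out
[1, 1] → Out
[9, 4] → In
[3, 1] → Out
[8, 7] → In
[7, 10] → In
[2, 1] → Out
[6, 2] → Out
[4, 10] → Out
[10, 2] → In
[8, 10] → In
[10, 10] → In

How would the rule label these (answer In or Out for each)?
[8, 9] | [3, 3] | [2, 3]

In, Out, Out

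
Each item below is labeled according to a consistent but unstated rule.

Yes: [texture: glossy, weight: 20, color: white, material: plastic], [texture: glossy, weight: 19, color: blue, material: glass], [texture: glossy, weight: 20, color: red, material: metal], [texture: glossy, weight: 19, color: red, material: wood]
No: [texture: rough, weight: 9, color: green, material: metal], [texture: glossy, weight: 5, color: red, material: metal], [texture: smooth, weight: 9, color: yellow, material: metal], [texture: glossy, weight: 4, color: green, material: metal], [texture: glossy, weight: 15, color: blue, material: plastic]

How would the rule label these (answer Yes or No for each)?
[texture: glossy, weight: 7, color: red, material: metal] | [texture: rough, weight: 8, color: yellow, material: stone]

No, No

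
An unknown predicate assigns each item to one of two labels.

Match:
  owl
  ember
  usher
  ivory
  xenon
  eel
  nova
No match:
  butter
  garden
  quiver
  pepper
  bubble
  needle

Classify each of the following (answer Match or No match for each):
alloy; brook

Match, Match

A rule that fits every label: length ≤ 5 — true of each 'Match' example, false of each 'No match' one.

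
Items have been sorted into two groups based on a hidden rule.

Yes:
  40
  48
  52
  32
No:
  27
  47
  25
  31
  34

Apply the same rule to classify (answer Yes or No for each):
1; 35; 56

Comparing the two groups points to one rule — multiple of 4.
1 — 1 = 4·0 + 1, hence No.
35 — 35 = 4·8 + 3, hence No.
56 — 56 = 4·14, hence Yes.

No, No, Yes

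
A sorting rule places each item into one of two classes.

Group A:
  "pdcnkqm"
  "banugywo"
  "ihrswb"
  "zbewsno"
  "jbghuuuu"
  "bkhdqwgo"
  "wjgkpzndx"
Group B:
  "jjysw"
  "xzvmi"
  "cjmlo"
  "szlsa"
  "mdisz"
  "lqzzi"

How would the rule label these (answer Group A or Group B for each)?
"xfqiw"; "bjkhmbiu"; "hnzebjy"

Group B, Group A, Group A

A rule that fits every label: length ≥ 6 — true of each 'Group A' example, false of each 'Group B' one.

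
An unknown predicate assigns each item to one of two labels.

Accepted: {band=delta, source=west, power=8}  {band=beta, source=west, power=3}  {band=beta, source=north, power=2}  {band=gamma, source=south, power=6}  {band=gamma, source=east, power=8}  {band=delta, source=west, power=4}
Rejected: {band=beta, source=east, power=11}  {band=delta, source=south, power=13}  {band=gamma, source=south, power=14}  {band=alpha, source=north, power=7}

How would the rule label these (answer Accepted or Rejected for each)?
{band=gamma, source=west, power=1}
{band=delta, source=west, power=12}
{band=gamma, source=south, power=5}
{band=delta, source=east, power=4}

Accepted, Rejected, Accepted, Accepted

The rule appears to be: power ≤ 6 OR power = 8.
{band=gamma, source=west, power=1}: power = 1, has this property → Accepted.
{band=delta, source=west, power=12}: power = 12, fails this test → Rejected.
{band=gamma, source=south, power=5}: power = 5, has this property → Accepted.
{band=delta, source=east, power=4}: power = 4, has this property → Accepted.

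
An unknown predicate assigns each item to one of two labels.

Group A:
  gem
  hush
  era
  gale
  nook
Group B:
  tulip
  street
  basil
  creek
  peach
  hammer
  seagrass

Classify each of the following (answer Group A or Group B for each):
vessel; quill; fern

Group B, Group B, Group A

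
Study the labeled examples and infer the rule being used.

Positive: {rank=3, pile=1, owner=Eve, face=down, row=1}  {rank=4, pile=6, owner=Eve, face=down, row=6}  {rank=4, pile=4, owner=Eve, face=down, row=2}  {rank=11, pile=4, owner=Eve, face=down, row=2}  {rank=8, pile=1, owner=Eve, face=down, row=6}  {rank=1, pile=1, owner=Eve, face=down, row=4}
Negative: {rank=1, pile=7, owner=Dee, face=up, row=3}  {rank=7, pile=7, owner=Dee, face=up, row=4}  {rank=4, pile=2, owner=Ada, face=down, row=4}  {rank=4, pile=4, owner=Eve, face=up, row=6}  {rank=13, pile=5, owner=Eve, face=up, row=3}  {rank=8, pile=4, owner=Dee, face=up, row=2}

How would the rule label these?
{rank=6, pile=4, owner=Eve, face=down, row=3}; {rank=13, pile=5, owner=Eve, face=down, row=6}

'Positive' ⟺ face is down AND owner is Eve.
{rank=6, pile=4, owner=Eve, face=down, row=3}: Positive (face is down, owner is Eve). {rank=13, pile=5, owner=Eve, face=down, row=6}: Positive (face is down, owner is Eve).

Positive, Positive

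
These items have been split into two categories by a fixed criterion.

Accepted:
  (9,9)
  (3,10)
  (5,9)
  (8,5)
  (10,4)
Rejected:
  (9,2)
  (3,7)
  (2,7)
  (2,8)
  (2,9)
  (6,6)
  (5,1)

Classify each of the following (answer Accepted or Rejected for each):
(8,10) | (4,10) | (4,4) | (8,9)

Accepted, Accepted, Rejected, Accepted

'Accepted' ⟺ sum ≥ 13.
(8,10): Accepted (8+10 = 18). (4,10): Accepted (4+10 = 14). (4,4): Rejected (4+4 = 8). (8,9): Accepted (8+9 = 17).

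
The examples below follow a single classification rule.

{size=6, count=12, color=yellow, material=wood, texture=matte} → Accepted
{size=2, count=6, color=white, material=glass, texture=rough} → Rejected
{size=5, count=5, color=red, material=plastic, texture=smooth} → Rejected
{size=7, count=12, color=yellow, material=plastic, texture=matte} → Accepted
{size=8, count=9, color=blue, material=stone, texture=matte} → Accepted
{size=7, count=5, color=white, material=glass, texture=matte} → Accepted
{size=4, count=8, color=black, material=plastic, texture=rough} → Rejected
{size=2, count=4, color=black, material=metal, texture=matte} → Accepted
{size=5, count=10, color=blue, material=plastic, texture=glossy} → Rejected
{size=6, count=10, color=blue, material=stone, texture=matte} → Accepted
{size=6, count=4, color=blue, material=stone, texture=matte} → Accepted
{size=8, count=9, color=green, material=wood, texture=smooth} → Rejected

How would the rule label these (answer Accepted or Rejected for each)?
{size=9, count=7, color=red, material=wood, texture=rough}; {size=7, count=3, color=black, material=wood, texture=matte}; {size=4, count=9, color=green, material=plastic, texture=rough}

Rejected, Accepted, Rejected

The rule appears to be: texture is matte.
{size=9, count=7, color=red, material=wood, texture=rough}: texture is rough, does not fit → Rejected.
{size=7, count=3, color=black, material=wood, texture=matte}: texture is matte, qualifies → Accepted.
{size=4, count=9, color=green, material=plastic, texture=rough}: texture is rough, does not fit → Rejected.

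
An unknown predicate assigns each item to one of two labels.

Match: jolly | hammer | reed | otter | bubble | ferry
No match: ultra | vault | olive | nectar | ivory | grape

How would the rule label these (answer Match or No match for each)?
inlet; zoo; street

The pattern is that an item is 'Match' exactly when: has a double letter.

No match, Match, Match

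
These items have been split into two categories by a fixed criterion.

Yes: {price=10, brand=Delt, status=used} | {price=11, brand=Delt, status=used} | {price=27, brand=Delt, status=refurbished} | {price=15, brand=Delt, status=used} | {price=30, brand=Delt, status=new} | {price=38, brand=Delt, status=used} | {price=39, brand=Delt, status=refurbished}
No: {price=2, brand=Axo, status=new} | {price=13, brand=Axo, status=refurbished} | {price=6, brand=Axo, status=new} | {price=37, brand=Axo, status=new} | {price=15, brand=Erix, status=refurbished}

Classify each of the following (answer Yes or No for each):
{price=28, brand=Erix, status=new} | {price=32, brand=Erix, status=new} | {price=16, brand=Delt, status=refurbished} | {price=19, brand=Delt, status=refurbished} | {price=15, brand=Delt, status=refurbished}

No, No, Yes, Yes, Yes

Looking at the examples, the only property every 'Yes' case has and every 'No' case lacks is: brand is Delt.
{price=28, brand=Erix, status=new}: brand is Erix, does not satisfy this → No.
{price=32, brand=Erix, status=new}: brand is Erix, does not satisfy this → No.
{price=16, brand=Delt, status=refurbished}: brand is Delt, passes → Yes.
{price=19, brand=Delt, status=refurbished}: brand is Delt, passes → Yes.
{price=15, brand=Delt, status=refurbished}: brand is Delt, passes → Yes.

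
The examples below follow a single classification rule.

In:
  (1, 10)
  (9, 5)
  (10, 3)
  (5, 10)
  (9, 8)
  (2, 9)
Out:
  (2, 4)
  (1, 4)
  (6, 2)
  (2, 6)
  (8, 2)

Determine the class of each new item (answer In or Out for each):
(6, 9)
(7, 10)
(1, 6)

One predicate separates the groups cleanly: sum ≥ 11.
(6, 9) → 6+9 = 15 → In. (7, 10) → 7+10 = 17 → In. (1, 6) → 1+6 = 7 → Out.

In, In, Out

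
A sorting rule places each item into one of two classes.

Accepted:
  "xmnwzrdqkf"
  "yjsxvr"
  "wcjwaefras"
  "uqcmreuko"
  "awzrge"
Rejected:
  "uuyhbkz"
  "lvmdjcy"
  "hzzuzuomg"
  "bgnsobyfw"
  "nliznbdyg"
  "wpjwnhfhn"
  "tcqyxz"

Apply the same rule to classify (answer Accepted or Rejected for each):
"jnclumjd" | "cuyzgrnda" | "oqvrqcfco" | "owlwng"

Rejected, Accepted, Accepted, Rejected

One predicate separates the groups cleanly: contains 'r'.
"jnclumjd": no 'r', fails this test → Rejected. "cuyzgrnda": has 'r', passes → Accepted. "oqvrqcfco": has 'r', passes → Accepted. "owlwng": no 'r', fails this test → Rejected.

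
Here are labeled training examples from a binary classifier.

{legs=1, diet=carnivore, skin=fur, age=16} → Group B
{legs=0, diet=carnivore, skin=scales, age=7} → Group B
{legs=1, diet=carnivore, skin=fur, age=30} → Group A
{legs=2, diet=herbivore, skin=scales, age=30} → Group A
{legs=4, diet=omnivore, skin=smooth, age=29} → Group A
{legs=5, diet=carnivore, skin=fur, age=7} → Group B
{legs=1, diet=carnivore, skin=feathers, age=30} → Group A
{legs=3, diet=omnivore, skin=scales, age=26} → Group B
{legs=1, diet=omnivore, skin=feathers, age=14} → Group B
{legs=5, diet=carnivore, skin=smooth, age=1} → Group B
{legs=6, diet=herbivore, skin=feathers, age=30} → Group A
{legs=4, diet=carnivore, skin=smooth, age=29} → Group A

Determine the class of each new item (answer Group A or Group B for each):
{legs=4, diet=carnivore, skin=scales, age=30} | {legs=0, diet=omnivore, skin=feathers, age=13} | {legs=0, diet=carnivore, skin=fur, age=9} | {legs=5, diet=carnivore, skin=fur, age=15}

Group A, Group B, Group B, Group B

One predicate separates the groups cleanly: age ≥ 29.
{legs=4, diet=carnivore, skin=scales, age=30}: age = 30, has this property → Group A. {legs=0, diet=omnivore, skin=feathers, age=13}: age = 13, does not satisfy this → Group B. {legs=0, diet=carnivore, skin=fur, age=9}: age = 9, does not satisfy this → Group B. {legs=5, diet=carnivore, skin=fur, age=15}: age = 15, does not satisfy this → Group B.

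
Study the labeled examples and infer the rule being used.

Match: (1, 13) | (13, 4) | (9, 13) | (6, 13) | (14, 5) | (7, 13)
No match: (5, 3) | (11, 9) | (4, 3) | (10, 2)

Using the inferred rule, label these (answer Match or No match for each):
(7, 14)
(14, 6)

The pattern is that an item is 'Match' exactly when: max ≥ 13.
Match: (7, 14), since max 14.
Match: (14, 6), since max 14.

Match, Match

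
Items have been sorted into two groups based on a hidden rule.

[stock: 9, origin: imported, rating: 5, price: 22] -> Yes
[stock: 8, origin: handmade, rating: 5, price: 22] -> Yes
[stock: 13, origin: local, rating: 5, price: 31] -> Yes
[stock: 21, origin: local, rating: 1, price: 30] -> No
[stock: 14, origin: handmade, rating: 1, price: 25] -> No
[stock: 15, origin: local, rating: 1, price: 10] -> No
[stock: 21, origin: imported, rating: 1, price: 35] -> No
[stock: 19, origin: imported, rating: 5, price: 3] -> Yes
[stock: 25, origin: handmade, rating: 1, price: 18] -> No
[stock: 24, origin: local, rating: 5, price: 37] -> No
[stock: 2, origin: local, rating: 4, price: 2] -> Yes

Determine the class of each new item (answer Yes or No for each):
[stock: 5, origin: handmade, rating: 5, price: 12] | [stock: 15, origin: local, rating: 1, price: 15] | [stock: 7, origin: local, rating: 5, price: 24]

Yes, No, Yes

The rule appears to be: rating ≥ 4 AND price ≤ 31.
[stock: 5, origin: handmade, rating: 5, price: 12]: rating = 5, price = 12, checks out → Yes. [stock: 15, origin: local, rating: 1, price: 15]: rating = 1, price = 15, fails the rule → No. [stock: 7, origin: local, rating: 5, price: 24]: rating = 5, price = 24, checks out → Yes.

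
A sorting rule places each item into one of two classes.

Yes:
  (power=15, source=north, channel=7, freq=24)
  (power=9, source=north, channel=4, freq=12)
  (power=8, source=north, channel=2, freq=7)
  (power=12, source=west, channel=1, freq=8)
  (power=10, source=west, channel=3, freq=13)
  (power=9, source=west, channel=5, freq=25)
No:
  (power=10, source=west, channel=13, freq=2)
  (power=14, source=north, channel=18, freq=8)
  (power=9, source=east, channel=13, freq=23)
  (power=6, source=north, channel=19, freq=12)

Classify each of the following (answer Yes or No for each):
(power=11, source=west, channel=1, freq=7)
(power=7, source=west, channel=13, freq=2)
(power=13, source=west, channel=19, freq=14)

One predicate separates the groups cleanly: channel ≤ 7.
(power=11, source=west, channel=1, freq=7): channel = 1, passes → Yes.
(power=7, source=west, channel=13, freq=2): channel = 13, doesn't qualify → No.
(power=13, source=west, channel=19, freq=14): channel = 19, doesn't qualify → No.

Yes, No, No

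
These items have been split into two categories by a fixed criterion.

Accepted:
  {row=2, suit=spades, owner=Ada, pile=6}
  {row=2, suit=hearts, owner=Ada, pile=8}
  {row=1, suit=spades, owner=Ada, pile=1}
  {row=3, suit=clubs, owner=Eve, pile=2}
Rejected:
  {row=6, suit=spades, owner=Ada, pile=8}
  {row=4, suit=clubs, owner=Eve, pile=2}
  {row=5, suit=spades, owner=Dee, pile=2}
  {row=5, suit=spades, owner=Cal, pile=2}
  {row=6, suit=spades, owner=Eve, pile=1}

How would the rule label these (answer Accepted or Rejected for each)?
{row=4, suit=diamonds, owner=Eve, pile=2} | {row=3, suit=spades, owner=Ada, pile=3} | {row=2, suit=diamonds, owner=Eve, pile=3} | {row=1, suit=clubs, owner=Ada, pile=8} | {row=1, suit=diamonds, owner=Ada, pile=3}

Rejected, Accepted, Accepted, Accepted, Accepted

Every 'Accepted' example satisfies: row ≤ 3. None of the 'Rejected' examples do.
Rejected: {row=4, suit=diamonds, owner=Eve, pile=2}, since row = 4. Accepted: {row=3, suit=spades, owner=Ada, pile=3}, since row = 3. Accepted: {row=2, suit=diamonds, owner=Eve, pile=3}, since row = 2. Accepted: {row=1, suit=clubs, owner=Ada, pile=8}, since row = 1. Accepted: {row=1, suit=diamonds, owner=Ada, pile=3}, since row = 1.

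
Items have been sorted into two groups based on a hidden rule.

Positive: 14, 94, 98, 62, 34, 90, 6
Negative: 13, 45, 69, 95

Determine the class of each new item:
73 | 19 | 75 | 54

Negative, Negative, Negative, Positive

The simplest hypothesis consistent with all the labels is: even.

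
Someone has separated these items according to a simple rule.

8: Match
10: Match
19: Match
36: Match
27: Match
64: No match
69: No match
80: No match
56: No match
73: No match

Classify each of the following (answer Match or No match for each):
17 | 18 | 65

Match, Match, No match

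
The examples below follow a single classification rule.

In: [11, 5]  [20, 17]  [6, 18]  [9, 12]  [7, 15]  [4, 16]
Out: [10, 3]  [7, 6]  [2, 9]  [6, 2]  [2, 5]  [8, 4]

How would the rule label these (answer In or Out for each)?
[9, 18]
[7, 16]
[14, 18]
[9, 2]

In, In, In, Out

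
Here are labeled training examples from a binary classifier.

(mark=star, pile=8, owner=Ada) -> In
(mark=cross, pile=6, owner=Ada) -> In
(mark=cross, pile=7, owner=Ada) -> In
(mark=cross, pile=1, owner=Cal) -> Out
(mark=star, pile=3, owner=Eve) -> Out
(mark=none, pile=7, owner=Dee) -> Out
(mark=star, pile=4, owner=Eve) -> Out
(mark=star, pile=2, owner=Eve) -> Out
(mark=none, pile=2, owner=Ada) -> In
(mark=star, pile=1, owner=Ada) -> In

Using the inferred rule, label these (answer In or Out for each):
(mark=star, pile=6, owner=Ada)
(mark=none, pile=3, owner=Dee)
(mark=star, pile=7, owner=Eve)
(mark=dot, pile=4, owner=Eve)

In, Out, Out, Out

The classifier is using: owner is Ada.
(mark=star, pile=6, owner=Ada): owner is Ada — satisfies this, so In.
(mark=none, pile=3, owner=Dee): owner is Dee — does not satisfy this, so Out.
(mark=star, pile=7, owner=Eve): owner is Eve — does not satisfy this, so Out.
(mark=dot, pile=4, owner=Eve): owner is Eve — does not satisfy this, so Out.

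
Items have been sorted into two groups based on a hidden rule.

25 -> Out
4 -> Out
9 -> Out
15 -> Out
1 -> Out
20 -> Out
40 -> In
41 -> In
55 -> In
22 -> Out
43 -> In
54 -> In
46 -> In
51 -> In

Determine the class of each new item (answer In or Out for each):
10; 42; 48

The simplest hypothesis consistent with all the labels is: at least 40.

Out, In, In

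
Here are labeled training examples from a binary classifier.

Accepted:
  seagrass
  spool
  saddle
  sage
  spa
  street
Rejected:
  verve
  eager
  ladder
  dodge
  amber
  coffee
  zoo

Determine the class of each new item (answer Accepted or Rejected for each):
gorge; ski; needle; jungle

Rule: contains 's'. This holds for each 'Accepted' example and fails for each 'Rejected' one.
gorge → no 's' → Rejected.
ski → has 's' → Accepted.
needle → no 's' → Rejected.
jungle → no 's' → Rejected.

Rejected, Accepted, Rejected, Rejected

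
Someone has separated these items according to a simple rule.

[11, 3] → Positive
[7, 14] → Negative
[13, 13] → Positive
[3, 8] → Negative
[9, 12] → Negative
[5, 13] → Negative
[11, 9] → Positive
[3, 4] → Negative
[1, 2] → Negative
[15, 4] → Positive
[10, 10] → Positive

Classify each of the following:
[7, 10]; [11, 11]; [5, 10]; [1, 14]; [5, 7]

Negative, Positive, Negative, Negative, Negative

Every 'Positive' example satisfies: first ≥ 10. None of the 'Negative' examples do.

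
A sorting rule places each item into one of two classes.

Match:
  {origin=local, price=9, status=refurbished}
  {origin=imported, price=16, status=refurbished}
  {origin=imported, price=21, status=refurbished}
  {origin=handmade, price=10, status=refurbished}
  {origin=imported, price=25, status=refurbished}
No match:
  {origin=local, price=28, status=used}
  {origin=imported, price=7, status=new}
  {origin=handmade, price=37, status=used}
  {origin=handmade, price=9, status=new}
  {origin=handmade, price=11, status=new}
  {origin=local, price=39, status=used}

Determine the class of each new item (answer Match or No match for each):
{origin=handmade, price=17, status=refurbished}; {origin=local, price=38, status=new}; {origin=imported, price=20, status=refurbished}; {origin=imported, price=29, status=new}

Match, No match, Match, No match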